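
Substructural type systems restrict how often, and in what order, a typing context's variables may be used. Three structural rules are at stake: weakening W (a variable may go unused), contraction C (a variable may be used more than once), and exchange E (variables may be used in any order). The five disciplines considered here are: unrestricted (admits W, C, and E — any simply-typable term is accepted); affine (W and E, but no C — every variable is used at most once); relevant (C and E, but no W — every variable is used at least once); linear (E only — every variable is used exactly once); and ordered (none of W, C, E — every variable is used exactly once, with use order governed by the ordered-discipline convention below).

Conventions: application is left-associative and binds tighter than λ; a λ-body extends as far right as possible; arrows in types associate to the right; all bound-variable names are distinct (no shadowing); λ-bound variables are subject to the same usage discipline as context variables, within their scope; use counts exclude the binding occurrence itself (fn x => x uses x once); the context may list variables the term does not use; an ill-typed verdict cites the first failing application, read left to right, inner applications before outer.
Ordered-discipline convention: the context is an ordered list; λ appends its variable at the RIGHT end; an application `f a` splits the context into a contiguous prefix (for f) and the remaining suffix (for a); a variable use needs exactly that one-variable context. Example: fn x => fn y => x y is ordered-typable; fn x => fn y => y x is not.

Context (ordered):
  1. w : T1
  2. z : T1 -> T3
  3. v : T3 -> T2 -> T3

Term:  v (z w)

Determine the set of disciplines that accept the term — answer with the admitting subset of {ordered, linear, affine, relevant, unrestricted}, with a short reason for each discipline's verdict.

admitting disciplines: linear, affine, relevant, unrestricted
use counts: w=1, z=1, v=1
order of uses: v, z, w
typing: well-typed — term : T2 -> T3
ordered ✗ (use order v, z, w needs exchange)
linear ✓ (exactly-once usage across w, z, v)
affine ✓ (at most one use each (w, z, v))
relevant ✓ (at least one use each (w, z, v))
unrestricted ✓ (well-typed at T2 -> T3; no restrictions here)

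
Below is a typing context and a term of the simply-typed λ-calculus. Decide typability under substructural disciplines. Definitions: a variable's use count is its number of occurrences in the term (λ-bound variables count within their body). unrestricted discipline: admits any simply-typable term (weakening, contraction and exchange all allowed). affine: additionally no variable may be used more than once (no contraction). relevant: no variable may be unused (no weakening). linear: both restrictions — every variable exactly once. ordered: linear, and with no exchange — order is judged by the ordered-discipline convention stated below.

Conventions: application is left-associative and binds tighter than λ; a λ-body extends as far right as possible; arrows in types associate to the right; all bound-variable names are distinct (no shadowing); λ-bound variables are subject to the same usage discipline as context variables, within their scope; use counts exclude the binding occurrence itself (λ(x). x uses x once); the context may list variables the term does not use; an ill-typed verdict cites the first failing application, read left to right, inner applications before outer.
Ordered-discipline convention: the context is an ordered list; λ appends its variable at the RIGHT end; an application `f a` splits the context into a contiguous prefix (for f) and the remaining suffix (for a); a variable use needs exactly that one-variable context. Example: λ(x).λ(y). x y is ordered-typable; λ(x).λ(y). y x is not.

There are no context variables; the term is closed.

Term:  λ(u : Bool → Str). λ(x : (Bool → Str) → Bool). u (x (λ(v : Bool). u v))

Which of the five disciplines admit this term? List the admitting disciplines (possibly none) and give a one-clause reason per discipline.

admitted in: relevant, unrestricted
variable uses: u [bound]: 2; x [bound]: 1; v [bound]: 1
use order (left to right): u, x, u, v
typing: ✓ — (Bool → Str) → ((Bool → Str) → Bool) → Str
ordered ✗ (repeated use of u ×2)
linear ✗ (repeated use of u ×2)
affine ✗ (repeated use of u ×2)
relevant ✓ (every one of u, x, v appears)
unrestricted ✓ (simply typable at (Bool → Str) → ((Bool → Str) → Bool) → Str; W, C, E all held)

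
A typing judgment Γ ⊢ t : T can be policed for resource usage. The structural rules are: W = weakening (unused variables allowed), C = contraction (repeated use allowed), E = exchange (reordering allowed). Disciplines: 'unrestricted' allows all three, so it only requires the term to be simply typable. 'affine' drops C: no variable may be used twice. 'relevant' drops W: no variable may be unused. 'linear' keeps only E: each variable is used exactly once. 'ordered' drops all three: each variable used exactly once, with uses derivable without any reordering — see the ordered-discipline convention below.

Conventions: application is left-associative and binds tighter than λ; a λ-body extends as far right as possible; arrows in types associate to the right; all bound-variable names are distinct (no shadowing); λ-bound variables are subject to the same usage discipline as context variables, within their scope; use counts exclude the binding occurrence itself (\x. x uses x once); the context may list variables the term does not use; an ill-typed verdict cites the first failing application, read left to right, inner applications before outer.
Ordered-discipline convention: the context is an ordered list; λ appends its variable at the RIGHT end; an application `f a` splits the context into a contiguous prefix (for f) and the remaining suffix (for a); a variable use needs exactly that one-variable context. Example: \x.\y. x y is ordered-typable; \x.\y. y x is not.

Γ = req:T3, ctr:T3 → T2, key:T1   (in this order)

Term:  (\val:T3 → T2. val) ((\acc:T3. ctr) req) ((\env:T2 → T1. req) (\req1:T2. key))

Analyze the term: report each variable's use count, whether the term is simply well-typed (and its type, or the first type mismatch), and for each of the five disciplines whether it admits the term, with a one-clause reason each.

use counts: req: 2×; ctr: 1×; key: 1×; val [bound]: 1×; acc [bound]: 0×; env [bound]: 0×; req1 [bound]: 0×
use order (left to right): val, ctr, req, req, key
typing: the term checks, with type T2
ordered: ✗, uses contraction: req ×2; acc, env, req1 never used (weakening)
linear: ✗, uses contraction: req ×2; acc, env, req1 never used (weakening)
affine: ✗, uses contraction: req ×2
relevant: ✗, acc, env, req1 never used (weakening)
unrestricted: ✓, typability at T2 is all that's needed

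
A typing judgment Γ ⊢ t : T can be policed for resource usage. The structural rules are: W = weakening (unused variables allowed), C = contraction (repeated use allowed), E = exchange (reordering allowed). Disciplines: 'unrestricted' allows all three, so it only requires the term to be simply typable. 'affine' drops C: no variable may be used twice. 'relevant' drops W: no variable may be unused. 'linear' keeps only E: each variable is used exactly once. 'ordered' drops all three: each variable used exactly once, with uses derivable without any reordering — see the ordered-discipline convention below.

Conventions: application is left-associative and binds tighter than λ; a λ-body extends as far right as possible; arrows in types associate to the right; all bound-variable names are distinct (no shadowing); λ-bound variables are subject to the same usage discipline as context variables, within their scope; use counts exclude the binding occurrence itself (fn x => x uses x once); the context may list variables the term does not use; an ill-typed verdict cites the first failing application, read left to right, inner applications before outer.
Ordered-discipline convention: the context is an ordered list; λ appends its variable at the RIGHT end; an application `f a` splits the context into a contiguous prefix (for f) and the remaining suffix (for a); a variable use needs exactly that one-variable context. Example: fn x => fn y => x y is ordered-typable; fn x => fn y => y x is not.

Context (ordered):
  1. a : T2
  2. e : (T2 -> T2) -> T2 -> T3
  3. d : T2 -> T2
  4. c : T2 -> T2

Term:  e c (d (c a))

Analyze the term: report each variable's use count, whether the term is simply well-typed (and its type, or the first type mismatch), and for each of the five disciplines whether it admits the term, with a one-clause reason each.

usage: a ×1, e ×1, d ×1, c ×2
use order (left to right): e, c, d, c, a
typing: well-typed — term : T3
ordered: ✗ — c ×2 used more than once (contraction)
linear: ✗ — c ×2 used more than once (contraction)
affine: ✗ — c ×2 used more than once (contraction)
relevant: ✓ — at least one use each (a, e, d, c)
unrestricted: ✓ — simply typable at T3; W, C, E all held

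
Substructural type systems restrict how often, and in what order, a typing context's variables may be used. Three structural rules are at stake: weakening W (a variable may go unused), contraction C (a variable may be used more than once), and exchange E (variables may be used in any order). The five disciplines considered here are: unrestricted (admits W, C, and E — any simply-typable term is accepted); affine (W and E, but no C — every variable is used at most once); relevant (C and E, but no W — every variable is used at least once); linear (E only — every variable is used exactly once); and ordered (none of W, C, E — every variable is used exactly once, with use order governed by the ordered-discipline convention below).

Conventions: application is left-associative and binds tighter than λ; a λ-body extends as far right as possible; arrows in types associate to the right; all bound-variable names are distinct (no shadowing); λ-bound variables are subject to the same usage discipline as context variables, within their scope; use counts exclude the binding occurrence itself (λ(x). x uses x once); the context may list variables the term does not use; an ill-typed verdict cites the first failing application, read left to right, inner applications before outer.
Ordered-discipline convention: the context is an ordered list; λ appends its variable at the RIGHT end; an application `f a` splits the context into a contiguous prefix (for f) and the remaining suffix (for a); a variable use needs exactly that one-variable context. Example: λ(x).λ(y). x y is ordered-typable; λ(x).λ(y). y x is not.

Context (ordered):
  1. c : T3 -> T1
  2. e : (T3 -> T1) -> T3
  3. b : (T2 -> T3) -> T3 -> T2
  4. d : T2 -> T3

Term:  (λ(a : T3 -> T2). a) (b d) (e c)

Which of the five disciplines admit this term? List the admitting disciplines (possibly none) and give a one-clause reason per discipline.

admitted by: linear, affine, relevant, unrestricted
use counts: c ×1, e ×1, b ×1, d ×1, a (λ-bound) ×1
uses in reading order: a, b, d, e, c
typing: ✓ — T2
ordered: ✗ — needs exchange: uses follow a, b, d, e, c
linear: ✓ — single use per variable (c, e, b, d, a)
affine: ✓ — c, e, b, d, a: no repeats, contraction unneeded
relevant: ✓ — at least one use each (c, e, b, d, a)
unrestricted: ✓ — simply typable at T2; W, C, E all held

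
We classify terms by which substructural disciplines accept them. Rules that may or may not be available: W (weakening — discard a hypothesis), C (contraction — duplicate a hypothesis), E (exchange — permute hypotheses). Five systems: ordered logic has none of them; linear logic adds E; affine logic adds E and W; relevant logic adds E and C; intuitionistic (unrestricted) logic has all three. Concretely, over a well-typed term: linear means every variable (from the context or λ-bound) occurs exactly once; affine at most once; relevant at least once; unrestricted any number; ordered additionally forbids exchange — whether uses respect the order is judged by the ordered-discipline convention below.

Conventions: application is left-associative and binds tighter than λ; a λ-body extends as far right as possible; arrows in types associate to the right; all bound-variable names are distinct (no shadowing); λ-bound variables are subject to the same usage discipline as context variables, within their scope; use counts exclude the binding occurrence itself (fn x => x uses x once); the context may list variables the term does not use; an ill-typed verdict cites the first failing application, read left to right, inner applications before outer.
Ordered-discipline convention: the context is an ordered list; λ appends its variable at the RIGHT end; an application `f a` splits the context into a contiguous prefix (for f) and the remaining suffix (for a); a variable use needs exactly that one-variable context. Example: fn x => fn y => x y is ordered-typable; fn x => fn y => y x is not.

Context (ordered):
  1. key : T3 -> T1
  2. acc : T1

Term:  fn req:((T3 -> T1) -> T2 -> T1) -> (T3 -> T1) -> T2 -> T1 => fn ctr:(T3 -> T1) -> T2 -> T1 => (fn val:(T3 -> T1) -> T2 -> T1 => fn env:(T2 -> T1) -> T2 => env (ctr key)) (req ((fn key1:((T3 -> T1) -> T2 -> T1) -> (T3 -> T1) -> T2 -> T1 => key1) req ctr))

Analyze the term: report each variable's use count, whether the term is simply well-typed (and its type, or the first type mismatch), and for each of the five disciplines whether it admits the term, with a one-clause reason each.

variable uses: key: 1; acc: 0; req (λ-bound): 2; ctr (λ-bound): 2; val (λ-bound): 0; env (λ-bound): 1; key1 (λ-bound): 1
left-to-right use order: env, ctr, key, req, key1, req, ctr
typing: the term checks, with type (((T3 -> T1) -> T2 -> T1) -> (T3 -> T1) -> T2 -> T1) -> ((T3 -> T1) -> T2 -> T1) -> ((T2 -> T1) -> T2) -> T2
ordered ✗ (req ×2, ctr ×2 used more than once (contraction); acc, val never used (weakening))
linear ✗ (req ×2, ctr ×2 used more than once (contraction); acc, val never used (weakening))
affine ✗ (req ×2, ctr ×2 used more than once (contraction))
relevant ✗ (acc, val never used (weakening))
unrestricted ✓ (type-checks ((((T3 -> T1) -> T2 -> T1) -> (T3 -> T1) -> T2 -> T1) -> ((T3 -> T1) -> T2 -> T1) -> ((T2 -> T1) -> T2) -> T2) and nothing is barred)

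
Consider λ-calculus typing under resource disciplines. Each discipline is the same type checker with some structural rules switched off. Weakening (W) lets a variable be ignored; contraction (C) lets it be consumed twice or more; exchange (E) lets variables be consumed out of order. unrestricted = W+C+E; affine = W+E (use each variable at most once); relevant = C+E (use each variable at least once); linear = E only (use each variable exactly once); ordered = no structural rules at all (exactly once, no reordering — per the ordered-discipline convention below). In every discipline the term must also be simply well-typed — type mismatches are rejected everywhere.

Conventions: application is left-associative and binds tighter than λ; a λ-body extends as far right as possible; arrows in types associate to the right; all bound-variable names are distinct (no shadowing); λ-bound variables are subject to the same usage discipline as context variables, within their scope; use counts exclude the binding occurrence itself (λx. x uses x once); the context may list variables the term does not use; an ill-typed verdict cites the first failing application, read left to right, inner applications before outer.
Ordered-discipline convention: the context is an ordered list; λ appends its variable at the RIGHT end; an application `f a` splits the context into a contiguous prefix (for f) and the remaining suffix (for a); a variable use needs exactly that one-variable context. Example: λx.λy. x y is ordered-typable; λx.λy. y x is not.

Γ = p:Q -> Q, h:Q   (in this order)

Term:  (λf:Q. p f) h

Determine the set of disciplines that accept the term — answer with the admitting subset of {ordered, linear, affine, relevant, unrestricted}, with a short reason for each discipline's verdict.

admitted by: ordered, linear, affine, relevant, unrestricted
counts: p=1, h=1, f (bound)=1
use order (left to right): p, f, h
typing: ✓ — Q
ordered ✓ (p, h, f: once each, no exchange needed)
linear ✓ (each of p, h, f used exactly once)
affine ✓ (p, h, f: no repeats, contraction unneeded)
relevant ✓ (p, h, f: all used, weakening unneeded)
unrestricted ✓ (simply typable at Q; W, C, E all held)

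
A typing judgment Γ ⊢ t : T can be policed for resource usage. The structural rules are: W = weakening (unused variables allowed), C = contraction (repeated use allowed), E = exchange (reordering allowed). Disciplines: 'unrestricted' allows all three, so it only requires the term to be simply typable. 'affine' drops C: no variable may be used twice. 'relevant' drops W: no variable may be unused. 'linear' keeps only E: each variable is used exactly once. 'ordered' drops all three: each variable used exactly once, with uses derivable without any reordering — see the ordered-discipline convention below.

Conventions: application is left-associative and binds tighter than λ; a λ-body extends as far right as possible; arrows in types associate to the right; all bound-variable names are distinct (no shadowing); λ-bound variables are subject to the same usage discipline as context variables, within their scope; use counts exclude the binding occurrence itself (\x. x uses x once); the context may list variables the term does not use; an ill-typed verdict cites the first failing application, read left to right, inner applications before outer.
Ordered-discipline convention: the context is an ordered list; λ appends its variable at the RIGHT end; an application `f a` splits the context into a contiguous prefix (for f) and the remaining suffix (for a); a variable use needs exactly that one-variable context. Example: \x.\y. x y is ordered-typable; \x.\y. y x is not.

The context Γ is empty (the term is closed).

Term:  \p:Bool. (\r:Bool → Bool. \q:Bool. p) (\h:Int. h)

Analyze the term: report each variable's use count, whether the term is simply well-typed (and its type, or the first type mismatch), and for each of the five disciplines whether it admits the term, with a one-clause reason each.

counts: p [bound] ×1; r [bound] ×0; q [bound] ×0; h [bound] ×1
uses in reading order: p, h
typing: ill-typed: an application expects Bool → Bool but receives Int → Int
ordered: ✗ — the type mismatch rejects it
linear: ✗ — not simply typable
affine: ✗ — fails simple typing
relevant: ✗ — a type mismatch blocks all five
unrestricted: ✗ — the type mismatch rejects it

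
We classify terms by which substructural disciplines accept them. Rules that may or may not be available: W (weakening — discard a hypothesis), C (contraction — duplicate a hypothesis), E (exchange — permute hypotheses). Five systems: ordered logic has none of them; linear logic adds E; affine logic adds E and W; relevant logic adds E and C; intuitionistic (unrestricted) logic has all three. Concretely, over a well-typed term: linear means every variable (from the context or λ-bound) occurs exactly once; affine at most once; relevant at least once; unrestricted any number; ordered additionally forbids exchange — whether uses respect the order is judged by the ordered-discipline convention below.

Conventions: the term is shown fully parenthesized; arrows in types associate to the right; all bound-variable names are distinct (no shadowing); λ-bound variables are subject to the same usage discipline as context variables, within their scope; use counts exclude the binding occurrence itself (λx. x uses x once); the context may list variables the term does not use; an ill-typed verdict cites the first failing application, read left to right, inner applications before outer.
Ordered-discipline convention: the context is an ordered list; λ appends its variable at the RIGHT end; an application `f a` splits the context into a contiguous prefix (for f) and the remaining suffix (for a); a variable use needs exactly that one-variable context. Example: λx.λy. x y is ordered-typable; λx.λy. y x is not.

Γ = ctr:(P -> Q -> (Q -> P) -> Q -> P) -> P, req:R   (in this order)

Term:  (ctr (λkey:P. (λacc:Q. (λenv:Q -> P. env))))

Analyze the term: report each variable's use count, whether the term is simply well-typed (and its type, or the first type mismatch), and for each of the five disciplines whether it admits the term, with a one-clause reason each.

usage: ctr: 1×; req: 0×; key (bound): 0×; acc (bound): 0×; env (bound): 1×
use order (left to right): ctr, env
typing: well-typed at P
ordered: ✗ — req, key, acc left unused
linear: ✗ — req, key, acc left unused
affine: ✓ — no duplicate uses among ctr, req, key, acc, env
relevant: ✗ — req, key, acc left unused
unrestricted: ✓ — well-typed at P; no restrictions here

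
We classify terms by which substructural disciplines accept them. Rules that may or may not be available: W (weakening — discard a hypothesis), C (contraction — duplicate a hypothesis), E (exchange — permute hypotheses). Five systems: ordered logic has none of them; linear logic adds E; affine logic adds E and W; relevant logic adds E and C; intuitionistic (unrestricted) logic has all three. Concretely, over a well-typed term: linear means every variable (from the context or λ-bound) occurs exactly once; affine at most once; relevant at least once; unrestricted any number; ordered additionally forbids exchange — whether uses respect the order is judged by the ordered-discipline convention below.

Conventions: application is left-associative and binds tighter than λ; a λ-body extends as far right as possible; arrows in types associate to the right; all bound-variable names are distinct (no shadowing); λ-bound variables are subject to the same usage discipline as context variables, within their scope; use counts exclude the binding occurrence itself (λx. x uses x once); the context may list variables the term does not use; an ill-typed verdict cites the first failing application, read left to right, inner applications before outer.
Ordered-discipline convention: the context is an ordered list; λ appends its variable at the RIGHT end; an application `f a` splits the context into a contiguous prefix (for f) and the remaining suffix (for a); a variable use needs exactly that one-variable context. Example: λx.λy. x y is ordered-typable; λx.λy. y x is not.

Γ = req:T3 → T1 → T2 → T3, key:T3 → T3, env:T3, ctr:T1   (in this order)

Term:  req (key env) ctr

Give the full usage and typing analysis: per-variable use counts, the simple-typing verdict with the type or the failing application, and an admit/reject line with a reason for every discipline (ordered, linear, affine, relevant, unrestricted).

variable uses: req: 1; key: 1; env: 1; ctr: 1
order of uses: req, key, env, ctr
typing: well-typed — term : T2 → T3
ordered: ✓, one use each (req, key, env, ctr); ordered split holds
linear: ✓, single use per variable (req, key, env, ctr)
affine: ✓, none of req, key, env, ctr used more than once
relevant: ✓, none of req, key, env, ctr goes unused
unrestricted: ✓, type-checks (T2 → T3) and nothing is barred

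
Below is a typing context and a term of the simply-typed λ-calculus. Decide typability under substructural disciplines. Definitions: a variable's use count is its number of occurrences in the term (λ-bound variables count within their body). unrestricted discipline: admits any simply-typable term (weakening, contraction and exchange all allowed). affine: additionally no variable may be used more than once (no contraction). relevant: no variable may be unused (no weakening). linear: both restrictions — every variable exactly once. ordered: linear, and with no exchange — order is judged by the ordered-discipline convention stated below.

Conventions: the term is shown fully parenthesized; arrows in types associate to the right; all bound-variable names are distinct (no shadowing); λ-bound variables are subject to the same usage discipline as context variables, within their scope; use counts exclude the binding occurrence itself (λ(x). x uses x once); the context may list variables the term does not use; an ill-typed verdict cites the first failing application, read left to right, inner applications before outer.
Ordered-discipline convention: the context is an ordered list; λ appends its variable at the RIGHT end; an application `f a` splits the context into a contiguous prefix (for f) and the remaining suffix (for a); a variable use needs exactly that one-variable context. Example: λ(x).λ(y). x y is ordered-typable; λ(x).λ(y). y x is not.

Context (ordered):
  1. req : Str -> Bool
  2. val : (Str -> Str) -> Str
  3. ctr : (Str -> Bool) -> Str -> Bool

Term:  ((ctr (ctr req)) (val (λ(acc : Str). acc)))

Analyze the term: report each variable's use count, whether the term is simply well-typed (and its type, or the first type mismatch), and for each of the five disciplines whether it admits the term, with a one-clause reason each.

usage: req: 1×, val: 1×, ctr: 2×, acc [bound]: 1×
left-to-right use order: ctr, ctr, req, val, acc
typing: well-typed — term : Bool
ordered: ✗ — needs contraction — ctr ×2
linear: ✗ — needs contraction — ctr ×2
affine: ✗ — needs contraction — ctr ×2
relevant: ✓ — at least one use each (req, val, ctr, acc)
unrestricted: ✓ — simply typable at Bool; W, C, E all held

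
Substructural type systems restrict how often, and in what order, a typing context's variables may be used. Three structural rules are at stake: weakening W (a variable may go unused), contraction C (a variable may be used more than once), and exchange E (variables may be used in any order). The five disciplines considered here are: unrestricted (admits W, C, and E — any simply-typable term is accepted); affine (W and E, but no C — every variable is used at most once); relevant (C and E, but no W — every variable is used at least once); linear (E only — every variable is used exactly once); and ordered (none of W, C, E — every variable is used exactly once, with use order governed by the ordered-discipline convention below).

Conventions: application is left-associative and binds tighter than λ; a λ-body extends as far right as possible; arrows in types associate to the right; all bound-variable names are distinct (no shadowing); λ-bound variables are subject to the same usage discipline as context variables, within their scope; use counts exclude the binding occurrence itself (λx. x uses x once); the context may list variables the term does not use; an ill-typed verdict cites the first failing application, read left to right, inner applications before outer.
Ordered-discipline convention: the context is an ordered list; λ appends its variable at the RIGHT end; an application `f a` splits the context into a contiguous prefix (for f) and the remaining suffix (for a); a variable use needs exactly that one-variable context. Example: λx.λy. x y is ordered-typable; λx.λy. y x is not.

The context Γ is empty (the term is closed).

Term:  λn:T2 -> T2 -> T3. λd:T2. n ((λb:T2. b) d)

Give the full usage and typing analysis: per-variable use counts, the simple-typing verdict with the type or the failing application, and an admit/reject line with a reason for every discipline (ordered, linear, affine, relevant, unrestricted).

variable uses: n (bound): 1, d (bound): 1, b (bound): 1
uses in reading order: n, b, d
typing: the term checks, with type (T2 -> T2 -> T3) -> T2 -> T2 -> T3
ordered ✓ (n, d, b once each; derivable with no W/C/E)
linear ✓ (n, d, b: one use apiece)
affine ✓ (at most one use each (n, d, b))
relevant ✓ (n, d, b: all used, weakening unneeded)
unrestricted ✓ (well-typed at (T2 -> T2 -> T3) -> T2 -> T2 -> T3; no restrictions here)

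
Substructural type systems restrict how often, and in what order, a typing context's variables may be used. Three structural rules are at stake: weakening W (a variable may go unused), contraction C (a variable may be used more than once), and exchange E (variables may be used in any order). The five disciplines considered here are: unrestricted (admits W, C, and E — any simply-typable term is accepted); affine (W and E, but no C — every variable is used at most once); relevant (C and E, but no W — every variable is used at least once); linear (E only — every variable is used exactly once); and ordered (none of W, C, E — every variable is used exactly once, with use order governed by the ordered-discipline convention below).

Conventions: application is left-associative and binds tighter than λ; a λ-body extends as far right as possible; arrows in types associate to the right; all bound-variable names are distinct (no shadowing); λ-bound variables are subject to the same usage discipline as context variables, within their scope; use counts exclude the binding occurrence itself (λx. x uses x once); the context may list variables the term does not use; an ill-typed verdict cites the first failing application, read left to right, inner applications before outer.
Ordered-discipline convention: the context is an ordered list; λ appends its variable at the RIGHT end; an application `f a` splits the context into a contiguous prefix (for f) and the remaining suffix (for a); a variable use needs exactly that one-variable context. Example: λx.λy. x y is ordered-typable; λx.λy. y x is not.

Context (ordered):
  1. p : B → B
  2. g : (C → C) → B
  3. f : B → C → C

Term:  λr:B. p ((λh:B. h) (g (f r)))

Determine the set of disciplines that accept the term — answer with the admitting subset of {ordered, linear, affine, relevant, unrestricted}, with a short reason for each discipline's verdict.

accepted by: ordered, linear, affine, relevant, unrestricted
usage: p: 1×; g: 1×; f: 1×; r (bound): 1×; h (bound): 1×
uses in reading order: p, h, g, f, r
typing: well-typed — term : B → B
ordered: ✓, p, g, f, r, h: once each, no exchange needed
linear: ✓, single use per variable (p, g, f, r, h)
affine: ✓, p, g, f, r, h: no repeats, contraction unneeded
relevant: ✓, none of p, g, f, r, h goes unused
unrestricted: ✓, type-checks (B → B) and nothing is barred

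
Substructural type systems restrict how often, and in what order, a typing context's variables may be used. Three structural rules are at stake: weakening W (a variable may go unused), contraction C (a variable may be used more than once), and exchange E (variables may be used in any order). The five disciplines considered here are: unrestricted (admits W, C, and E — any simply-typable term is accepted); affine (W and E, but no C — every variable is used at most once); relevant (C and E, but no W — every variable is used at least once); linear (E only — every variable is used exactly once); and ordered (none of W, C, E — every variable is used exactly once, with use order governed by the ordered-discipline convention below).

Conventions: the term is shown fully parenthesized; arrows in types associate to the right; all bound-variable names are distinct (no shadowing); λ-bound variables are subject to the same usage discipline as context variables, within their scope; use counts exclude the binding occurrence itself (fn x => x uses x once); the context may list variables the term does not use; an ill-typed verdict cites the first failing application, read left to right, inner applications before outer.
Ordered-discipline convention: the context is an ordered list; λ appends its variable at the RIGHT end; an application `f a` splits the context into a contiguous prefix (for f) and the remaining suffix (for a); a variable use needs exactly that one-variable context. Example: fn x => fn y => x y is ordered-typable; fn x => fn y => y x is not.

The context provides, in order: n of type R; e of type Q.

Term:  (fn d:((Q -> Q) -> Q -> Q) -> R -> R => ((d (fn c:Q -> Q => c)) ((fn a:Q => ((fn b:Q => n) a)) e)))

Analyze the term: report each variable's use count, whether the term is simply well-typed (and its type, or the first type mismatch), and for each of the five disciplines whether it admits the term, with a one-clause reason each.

usage: n ×1; e ×1; d (λ-bound) ×1; c (λ-bound) ×1; a (λ-bound) ×1; b (λ-bound) ×0
left-to-right use order: d, c, n, a, e
typing: the term checks, with type (((Q -> Q) -> Q -> Q) -> R -> R) -> R
ordered: ✗ — b left unused
linear: ✗ — b left unused
affine: ✓ — n, e, d, c, a, b: no repeats, contraction unneeded
relevant: ✗ — b left unused
unrestricted: ✓ — simply typable at (((Q -> Q) -> Q -> Q) -> R -> R) -> R; W, C, E all held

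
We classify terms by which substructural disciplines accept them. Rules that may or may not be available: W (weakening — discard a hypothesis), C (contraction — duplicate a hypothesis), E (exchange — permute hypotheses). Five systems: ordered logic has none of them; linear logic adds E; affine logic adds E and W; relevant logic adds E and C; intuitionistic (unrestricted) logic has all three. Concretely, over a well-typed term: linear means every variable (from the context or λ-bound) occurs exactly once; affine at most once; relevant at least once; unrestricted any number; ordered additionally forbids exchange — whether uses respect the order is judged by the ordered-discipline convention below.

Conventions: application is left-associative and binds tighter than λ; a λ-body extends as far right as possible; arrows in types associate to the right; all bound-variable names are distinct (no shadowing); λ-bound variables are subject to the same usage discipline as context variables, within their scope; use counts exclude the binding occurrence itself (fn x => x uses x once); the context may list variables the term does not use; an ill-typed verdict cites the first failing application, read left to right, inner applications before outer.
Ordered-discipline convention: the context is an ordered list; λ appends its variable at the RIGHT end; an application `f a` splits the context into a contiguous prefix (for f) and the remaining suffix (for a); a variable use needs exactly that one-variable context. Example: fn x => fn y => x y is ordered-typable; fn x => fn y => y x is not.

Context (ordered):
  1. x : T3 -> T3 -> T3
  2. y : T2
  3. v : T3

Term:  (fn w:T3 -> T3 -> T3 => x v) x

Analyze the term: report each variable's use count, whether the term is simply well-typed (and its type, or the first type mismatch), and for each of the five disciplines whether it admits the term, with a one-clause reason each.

use counts: x=2; y=0; v=1; w [bound]=0
use order (left to right): x, v, x
typing: well-typed at T3 -> T3
ordered: ✗ — uses contraction: x ×2; y, w never used (weakening)
linear: ✗ — uses contraction: x ×2; y, w never used (weakening)
affine: ✗ — uses contraction: x ×2
relevant: ✗ — y, w never used (weakening)
unrestricted: ✓ — simply typable at T3 -> T3; W, C, E all held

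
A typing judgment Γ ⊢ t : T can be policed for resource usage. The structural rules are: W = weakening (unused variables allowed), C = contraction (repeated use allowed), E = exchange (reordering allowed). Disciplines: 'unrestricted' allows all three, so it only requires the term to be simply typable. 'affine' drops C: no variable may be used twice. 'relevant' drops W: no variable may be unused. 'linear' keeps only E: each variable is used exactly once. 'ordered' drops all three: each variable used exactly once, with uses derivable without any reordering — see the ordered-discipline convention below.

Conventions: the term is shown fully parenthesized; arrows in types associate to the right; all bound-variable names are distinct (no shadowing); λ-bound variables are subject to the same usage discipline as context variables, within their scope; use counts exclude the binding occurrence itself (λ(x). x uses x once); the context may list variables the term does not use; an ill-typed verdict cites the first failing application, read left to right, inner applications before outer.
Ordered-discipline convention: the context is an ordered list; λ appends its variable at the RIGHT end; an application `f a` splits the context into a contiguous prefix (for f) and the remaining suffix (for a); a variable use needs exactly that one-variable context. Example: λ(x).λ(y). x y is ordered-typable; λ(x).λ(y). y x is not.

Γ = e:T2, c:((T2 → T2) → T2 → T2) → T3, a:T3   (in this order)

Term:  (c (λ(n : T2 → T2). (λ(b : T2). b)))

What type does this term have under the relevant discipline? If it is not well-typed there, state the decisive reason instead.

not well-typed under relevant — e, a, n left unused
usage: e ×0; c ×1; a ×0; n (λ-bound) ×0; b (λ-bound) ×1
uses in reading order: c, b
typing: ✓ — T3
per-discipline verdicts: ordered ✗; linear ✗; affine ✓; relevant ✗; unrestricted ✓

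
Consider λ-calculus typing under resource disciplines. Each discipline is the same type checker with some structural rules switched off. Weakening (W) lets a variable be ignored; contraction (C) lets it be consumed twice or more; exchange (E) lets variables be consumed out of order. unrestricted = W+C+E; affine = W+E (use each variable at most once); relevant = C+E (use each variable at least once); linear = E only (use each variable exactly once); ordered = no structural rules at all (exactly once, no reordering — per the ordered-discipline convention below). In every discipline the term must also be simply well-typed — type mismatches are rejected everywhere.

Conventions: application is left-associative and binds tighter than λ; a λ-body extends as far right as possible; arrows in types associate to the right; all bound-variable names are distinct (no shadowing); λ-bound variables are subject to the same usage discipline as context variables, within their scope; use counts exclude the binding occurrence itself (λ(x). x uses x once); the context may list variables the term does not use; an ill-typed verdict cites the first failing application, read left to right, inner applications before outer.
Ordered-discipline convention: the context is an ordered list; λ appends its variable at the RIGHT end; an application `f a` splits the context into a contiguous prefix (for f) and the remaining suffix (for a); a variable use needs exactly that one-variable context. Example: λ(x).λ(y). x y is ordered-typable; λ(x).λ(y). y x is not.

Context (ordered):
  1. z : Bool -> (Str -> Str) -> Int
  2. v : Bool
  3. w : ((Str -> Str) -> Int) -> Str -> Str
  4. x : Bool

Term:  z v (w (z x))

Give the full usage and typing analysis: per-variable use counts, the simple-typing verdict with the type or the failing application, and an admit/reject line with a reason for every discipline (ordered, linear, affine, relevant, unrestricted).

use counts: z: 2×, v: 1×, w: 1×, x: 1×
order of uses: z, v, w, z, x
typing: well-typed at Int
ordered: ✗ — uses contraction: z ×2
linear: ✗ — uses contraction: z ×2
affine: ✗ — uses contraction: z ×2
relevant: ✓ — every one of z, v, w, x appears
unrestricted: ✓ — well-typed at Int; no restrictions here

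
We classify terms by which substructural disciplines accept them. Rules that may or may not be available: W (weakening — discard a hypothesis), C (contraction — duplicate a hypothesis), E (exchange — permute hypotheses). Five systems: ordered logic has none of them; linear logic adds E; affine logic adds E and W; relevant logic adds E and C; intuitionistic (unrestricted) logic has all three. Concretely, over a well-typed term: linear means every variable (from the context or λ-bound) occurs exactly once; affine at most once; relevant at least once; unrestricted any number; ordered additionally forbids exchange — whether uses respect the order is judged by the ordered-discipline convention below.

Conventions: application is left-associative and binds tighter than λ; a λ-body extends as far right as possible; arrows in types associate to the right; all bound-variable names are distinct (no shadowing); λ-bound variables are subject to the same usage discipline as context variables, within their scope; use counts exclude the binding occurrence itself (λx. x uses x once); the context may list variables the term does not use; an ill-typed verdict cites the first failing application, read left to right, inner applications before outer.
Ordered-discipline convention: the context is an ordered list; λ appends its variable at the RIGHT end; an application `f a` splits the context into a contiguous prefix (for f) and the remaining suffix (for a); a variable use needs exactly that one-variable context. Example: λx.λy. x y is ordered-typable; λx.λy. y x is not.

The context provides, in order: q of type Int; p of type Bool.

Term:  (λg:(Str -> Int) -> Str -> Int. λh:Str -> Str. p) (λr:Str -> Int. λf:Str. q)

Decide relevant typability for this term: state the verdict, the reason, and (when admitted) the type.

no — g, h, r, f left unused
usage: q=1; p=1; g (λ-bound)=0; h (λ-bound)=0; r (λ-bound)=0; f (λ-bound)=0
use order (left to right): p, q
typing: the term checks, with type (Str -> Str) -> Bool
summary: ordered ✗; linear ✗; affine ✓; relevant ✗; unrestricted ✓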